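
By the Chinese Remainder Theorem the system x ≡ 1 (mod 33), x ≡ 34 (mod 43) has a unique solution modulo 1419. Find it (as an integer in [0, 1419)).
x ≡ 34 (mod 1419); the representative in [0, 1419) is 34

The moduli 33, 43 are pairwise coprime, so by the CRT there is a unique solution mod 33·43 = 1419.
Solve by successive substitution. Start with x ≡ 1 (mod 33).
  Combine with x ≡ 34 (mod 43): write x = 1 + 33·t and require 1 + 33·t ≡ 34 (mod 43), i.e. 33·t ≡ 34 − 1 ≡ 33 (mod 43). Since 33^(−1) ≡ 30 (mod 43), t ≡ 30·33 ≡ 1 (mod 43). So x ≡ 1 + 33·1 = 34 (mod 1419).
Unique solution in [0, 1419): x = 34.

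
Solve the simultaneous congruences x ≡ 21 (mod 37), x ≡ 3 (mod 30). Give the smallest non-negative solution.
x ≡ 243 (mod 1110); the representative in [0, 1110) is 243

The moduli 37, 30 are pairwise coprime, so by the CRT there is a unique solution mod 37·30 = 1110.
Solve by successive substitution. Start with x ≡ 21 (mod 37).
  Combine with x ≡ 3 (mod 30): write x = 21 + 37·t and require 21 + 37·t ≡ 3 (mod 30), i.e. 37·t ≡ 3 − 21 ≡ 12 (mod 30). Since 37^(−1) ≡ 13 (mod 30) (37 ≡ 7 (mod 30)), t ≡ 13·12 ≡ 6 (mod 30). So x ≡ 21 + 37·6 = 243 (mod 1110).
Unique solution in [0, 1110): x = 243.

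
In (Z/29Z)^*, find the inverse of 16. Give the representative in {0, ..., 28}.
Apply the extended Euclidean algorithm to (29, 16), tracking rows (r, s, t) with s·29 + t·16 = r. Each division r_prev = q·r_cur + r_new produces the new row as (previous row) − q·(current row):
  row A: (29, 1, 0)   [1·29 + 0·16 = 29]
  row B: (16, 0, 1)   [0·29 + 1·16 = 16]
  29 = 1·16 + 13   → row C = row A − 1·row B = (13, 1, −1)   [check: 1·29 − 1·16 = 13]
  16 = 1·13 + 3   → row D = row B − 1·row C = (3, −1, 2)   [check: −1·29 + 2·16 = 3]
  13 = 4·3 + 1   → row E = row C − 4·row D = (1, 5, −9)   [check: 5·29 − 9·16 = 1]
  3 = 3·1 + 0   → remainder 0, stop. gcd = 1 (last nonzero row E).
The gcd is 1, so 16 is invertible mod 29. The last nonzero row gives 5·29 − 9·16 = 1, so t = −9. So 16^(−1) ≡ −9 ≡ 20 (mod 29). Verify: 16 · 20 = 320 ≡ 1 (mod 29). ✓

Final answer: 16^(−1) ≡ 20 (mod 29)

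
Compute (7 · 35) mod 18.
11

Reduce the factors first: 35 ≡ 17 (mod 18), so 7 · 35 ≡ 7 · 17 (mod 18). 7 · 17 = 119. Dividing by 18: 119 = 6·18 + 11. So (7 · 35) mod 18 = 11.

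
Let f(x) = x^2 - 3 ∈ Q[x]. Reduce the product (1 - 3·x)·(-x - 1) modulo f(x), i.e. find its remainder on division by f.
a · b ≡ 2·x + 8 (mod f(x))

First multiply in Q[x] without reducing: a · b = 3·x^2 + 2·x - 1. Now divide by f(x) = x^2 - 3, eliminating the leading term at each step:
  leading term 3·x^2: subtract (3)·f(x) = 3·x^2 - 9, leaving 2·x + 8
The degree is now < 2, so this is the remainder. Hence a · b ≡ 2·x + 8 in Q[x]/(f).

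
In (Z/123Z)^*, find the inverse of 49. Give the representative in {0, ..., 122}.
49^(−1) ≡ 118 (mod 123)

Apply the extended Euclidean algorithm to (123, 49), tracking rows (r, s, t) with s·123 + t·49 = r. Each division r_prev = q·r_cur + r_new produces the new row as (previous row) − q·(current row):
  row A: (123, 1, 0)   [1·123 + 0·49 = 123]
  row B: (49, 0, 1)   [0·123 + 1·49 = 49]
  123 = 2·49 + 25   → row C = row A − 2·row B = (25, 1, −2)   [check: 1·123 − 2·49 = 25]
  49 = 1·25 + 24   → row D = row B − 1·row C = (24, −1, 3)   [check: −1·123 + 3·49 = 24]
  25 = 1·24 + 1   → row E = row C − 1·row D = (1, 2, −5)   [check: 2·123 − 5·49 = 1]
  24 = 24·1 + 0   → remainder 0, stop. gcd = 1 (last nonzero row E).
The gcd is 1, so 49 is invertible mod 123. The last nonzero row gives 2·123 − 5·49 = 1, so t = −5. So 49^(−1) ≡ −5 ≡ 118 (mod 123). Verify: 49 · 118 = 5782 ≡ 1 (mod 123). ✓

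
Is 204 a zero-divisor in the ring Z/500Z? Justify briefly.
YES

gcd(204, 500) = 4 > 1, so 204 is not a unit in Z/500Z. In Z/nZ every nonzero non-unit is a zero-divisor: explicitly, take b = 500/gcd = 125 ≠ 0 (mod 500); then 204·125 = 25500 = 51·500, i.e. 204·125 ≡ 0 (mod 500). So 204 is a zero-divisor.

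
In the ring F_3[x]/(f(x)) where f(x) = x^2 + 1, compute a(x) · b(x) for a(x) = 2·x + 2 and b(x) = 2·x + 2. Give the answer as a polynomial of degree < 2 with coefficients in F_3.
a · b ≡ 2·x (mod f(x))

Multiply as integer polynomials: a · b = 4·x^2 + 8·x + 4. Reducing coefficients mod 3: a · b ≡ x^2 + 2·x + 1. Now divide by f(x) = x^2 + 1 in F_3[x], eliminating the leading term at each step:
  leading term x^2: subtract (1)·f(x) = x^2 + 1, leaving 2·x (coefficients mod 3)
The degree is now < 2, so this is the remainder. Hence a · b ≡ 2·x in F_3[x]/(f).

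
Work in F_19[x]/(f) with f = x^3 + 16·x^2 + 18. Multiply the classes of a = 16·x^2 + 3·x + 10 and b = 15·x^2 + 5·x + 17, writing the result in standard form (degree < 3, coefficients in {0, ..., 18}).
a · b ≡ 8·x^2 + 18·x + 8 (mod f(x))

Multiply as integer polynomials: a · b = 240·x^4 + 125·x^3 + 437·x^2 + 101·x + 170. Reducing coefficients mod 19: a · b ≡ 12·x^4 + 11·x^3 + 6·x + 18. Now divide by f(x) = x^3 + 16·x^2 + 18 in F_19[x], eliminating the leading term at each step:
  leading term 12·x^4: subtract (12·x)·f(x) = 12·x^4 + 2·x^3 + 7·x, leaving 9·x^3 + 18·x + 18 (coefficients mod 19)
  leading term 9·x^3: subtract (9)·f(x) = 9·x^3 + 11·x^2 + 10, leaving 8·x^2 + 18·x + 8 (coefficients mod 19)
The degree is now < 3, so this is the remainder. Hence a · b ≡ 8·x^2 + 18·x + 8 in F_19[x]/(f).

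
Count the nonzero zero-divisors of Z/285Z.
In Z/285Z each nonzero element is either a unit (gcd with 285 is 1) or a zero-divisor (gcd > 1). The number of units is φ(285): factorise 285 = 3 · 5 · 19, so φ(285) = (3 − 1) · (5 − 1) · (19 − 1) = 2 · 4 · 18 = 144. The nonzero elements number 285 − 1 = 284. Hence the nonzero zero-divisors number 284 − 144 = 140.

Final answer: Z/285Z has 140 nonzero zero-divisors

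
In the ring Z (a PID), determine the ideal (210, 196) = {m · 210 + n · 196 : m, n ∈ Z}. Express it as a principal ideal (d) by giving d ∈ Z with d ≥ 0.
In the PID Z, (a, b) is generated by gcd(a, b). Compute gcd(210, 196) with the extended Euclidean algorithm, tracking rows (r, s, t) with s·210 + t·196 = r:
  row A: (210, 1, 0)   [1·210 + 0·196 = 210]
  row B: (196, 0, 1)   [0·210 + 1·196 = 196]
  210 = 1·196 + 14   → row C = row A − 1·row B = (14, 1, −1)   [check: 1·210 − 1·196 = 14]
  196 = 14·14 + 0   → remainder 0, stop. gcd = 14 (last nonzero row C).
So gcd(210, 196) = 14, with Bézout identity 1·210 − 1·196 = 14. Containment (⊇): the Bézout identity exhibits 14 as an element of (210, 196), giving (14) ⊆ (210, 196). Containment (⊆): since 14 | 210 and 14 | 196 (210 = 14·15, 196 = 14·14), every Z-linear combination of 210 and 196 is divisible by 14, so (210, 196) ⊆ (14). Therefore (210, 196) = (14), d = 14.

Final answer: (210, 196) = (14); d = 14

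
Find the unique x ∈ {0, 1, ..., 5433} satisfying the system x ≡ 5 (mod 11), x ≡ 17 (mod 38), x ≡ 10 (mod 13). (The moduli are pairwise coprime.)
x ≡ 1765 (mod 5434); the representative in [0, 5434) is 1765

The moduli 11, 38, 13 are pairwise coprime, so by the CRT there is a unique solution mod 11·38·13 = 5434.
Solve by successive substitution. Start with x ≡ 5 (mod 11).
  Combine with x ≡ 17 (mod 38): write x = 5 + 11·t and require 5 + 11·t ≡ 17 (mod 38), i.e. 11·t ≡ 17 − 5 ≡ 12 (mod 38). Since 11^(−1) ≡ 7 (mod 38), t ≡ 7·12 ≡ 8 (mod 38). So x ≡ 5 + 11·8 = 93 (mod 418).
  Combine with x ≡ 10 (mod 13): write x = 93 + 418·t and require 93 + 418·t ≡ 10 (mod 13), i.e. 418·t ≡ 10 − 93 ≡ 8 (mod 13). Since 418^(−1) ≡ 7 (mod 13) (418 ≡ 2 (mod 13)), t ≡ 7·8 ≡ 4 (mod 13). So x ≡ 93 + 418·4 = 1765 (mod 5434).
Unique solution in [0, 5434): x = 1765.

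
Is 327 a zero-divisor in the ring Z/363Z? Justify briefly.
YES

gcd(327, 363) = 3 > 1, so 327 is not a unit in Z/363Z. In Z/nZ every nonzero non-unit is a zero-divisor: explicitly, take b = 363/gcd = 121 ≠ 0 (mod 363); then 327·121 = 39567 = 109·363, i.e. 327·121 ≡ 0 (mod 363). So 327 is a zero-divisor.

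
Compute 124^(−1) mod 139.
Apply the extended Euclidean algorithm to (139, 124), tracking rows (r, s, t) with s·139 + t·124 = r. Each division r_prev = q·r_cur + r_new produces the new row as (previous row) − q·(current row):
  row A: (139, 1, 0)   [1·139 + 0·124 = 139]
  row B: (124, 0, 1)   [0·139 + 1·124 = 124]
  139 = 1·124 + 15   → row C = row A − 1·row B = (15, 1, −1)   [check: 1·139 − 1·124 = 15]
  124 = 8·15 + 4   → row D = row B − 8·row C = (4, −8, 9)   [check: −8·139 + 9·124 = 4]
  15 = 3·4 + 3   → row E = row C − 3·row D = (3, 25, −28)   [check: 25·139 − 28·124 = 3]
  4 = 1·3 + 1   → row F = row D − 1·row E = (1, −33, 37)   [check: −33·139 + 37·124 = 1]
  3 = 3·1 + 0   → remainder 0, stop. gcd = 1 (last nonzero row F).
The gcd is 1, so 124 is invertible mod 139. The last nonzero row gives −33·139 + 37·124 = 1, so t = 37. So 124^(−1) ≡ 37 (mod 139). Verify: 124 · 37 = 4588 ≡ 1 (mod 139). ✓

Final answer: 124^(−1) ≡ 37 (mod 139)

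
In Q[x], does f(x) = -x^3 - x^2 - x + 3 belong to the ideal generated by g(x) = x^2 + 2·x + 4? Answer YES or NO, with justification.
In Q[x] the ideal (g) consists of all multiples of g, so f ∈ (g) iff g | f, i.e. iff the remainder of f on division by g is 0. Divide f by g (g is monic, so eliminate the leading term of the running remainder at each step):
  leading term -x^3: subtract (-x)·g(x) = -x^3 - 2·x^2 - 4·x, leaving x^2 + 3·x + 3
  leading term x^2: subtract (1)·g(x) = x^2 + 2·x + 4, leaving x - 1
The remainder r(x) = x - 1 ≠ 0 (and deg r < deg g), so g ∤ f, i.e. f ∉ (g).

Final answer: NO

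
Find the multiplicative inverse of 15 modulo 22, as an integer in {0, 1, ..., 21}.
15^(−1) ≡ 3 (mod 22)

Apply the extended Euclidean algorithm to (22, 15), tracking rows (r, s, t) with s·22 + t·15 = r. Each division r_prev = q·r_cur + r_new produces the new row as (previous row) − q·(current row):
  row A: (22, 1, 0)   [1·22 + 0·15 = 22]
  row B: (15, 0, 1)   [0·22 + 1·15 = 15]
  22 = 1·15 + 7   → row C = row A − 1·row B = (7, 1, −1)   [check: 1·22 − 1·15 = 7]
  15 = 2·7 + 1   → row D = row B − 2·row C = (1, −2, 3)   [check: −2·22 + 3·15 = 1]
  7 = 7·1 + 0   → remainder 0, stop. gcd = 1 (last nonzero row D).
The gcd is 1, so 15 is invertible mod 22. The last nonzero row gives −2·22 + 3·15 = 1, so t = 3. So 15^(−1) ≡ 3 (mod 22). Verify: 15 · 3 = 45 ≡ 1 (mod 22). ✓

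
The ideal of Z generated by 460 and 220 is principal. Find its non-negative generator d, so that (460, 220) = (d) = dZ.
In the PID Z, (a, b) is generated by gcd(a, b). Compute gcd(460, 220) with the extended Euclidean algorithm, tracking rows (r, s, t) with s·460 + t·220 = r:
  row A: (460, 1, 0)   [1·460 + 0·220 = 460]
  row B: (220, 0, 1)   [0·460 + 1·220 = 220]
  460 = 2·220 + 20   → row C = row A − 2·row B = (20, 1, −2)   [check: 1·460 − 2·220 = 20]
  220 = 11·20 + 0   → remainder 0, stop. gcd = 20 (last nonzero row C).
So gcd(460, 220) = 20, with Bézout identity 1·460 − 2·220 = 20. Containment (⊇): the Bézout identity exhibits 20 as an element of (460, 220), giving (20) ⊆ (460, 220). Containment (⊆): since 20 | 460 and 20 | 220 (460 = 20·23, 220 = 20·11), every Z-linear combination of 460 and 220 is divisible by 20, so (460, 220) ⊆ (20). Therefore (460, 220) = (20), d = 20.

Final answer: (460, 220) = (20); d = 20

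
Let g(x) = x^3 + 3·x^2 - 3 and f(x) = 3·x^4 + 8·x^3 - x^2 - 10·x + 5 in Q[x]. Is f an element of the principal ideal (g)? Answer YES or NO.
NO

In Q[x] the ideal (g) consists of all multiples of g, so f ∈ (g) iff g | f, i.e. iff the remainder of f on division by g is 0. Divide f by g (g is monic, so eliminate the leading term of the running remainder at each step):
  leading term 3·x^4: subtract (3·x)·g(x) = 3·x^4 + 9·x^3 - 9·x, leaving -x^3 - x^2 - x + 5
  leading term -x^3: subtract (-1)·g(x) = -x^3 - 3·x^2 + 3, leaving 2·x^2 - x + 2
The remainder r(x) = 2·x^2 - x + 2 ≠ 0 (and deg r < deg g), so g ∤ f, i.e. f ∉ (g).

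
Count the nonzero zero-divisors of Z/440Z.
In Z/440Z each nonzero element is either a unit (gcd with 440 is 1) or a zero-divisor (gcd > 1). The number of units is φ(440): factorise 440 = 2^3 · 5 · 11, so φ(440) = (2^3 − 2^2) · (5 − 1) · (11 − 1) = 4 · 4 · 10 = 160. The nonzero elements number 440 − 1 = 439. Hence the nonzero zero-divisors number 439 − 160 = 279.

Final answer: Z/440Z has 279 nonzero zero-divisors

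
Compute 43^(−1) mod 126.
Apply the extended Euclidean algorithm to (126, 43), tracking rows (r, s, t) with s·126 + t·43 = r. Each division r_prev = q·r_cur + r_new produces the new row as (previous row) − q·(current row):
  row A: (126, 1, 0)   [1·126 + 0·43 = 126]
  row B: (43, 0, 1)   [0·126 + 1·43 = 43]
  126 = 2·43 + 40   → row C = row A − 2·row B = (40, 1, −2)   [check: 1·126 − 2·43 = 40]
  43 = 1·40 + 3   → row D = row B − 1·row C = (3, −1, 3)   [check: −1·126 + 3·43 = 3]
  40 = 13·3 + 1   → row E = row C − 13·row D = (1, 14, −41)   [check: 14·126 − 41·43 = 1]
  3 = 3·1 + 0   → remainder 0, stop. gcd = 1 (last nonzero row E).
The gcd is 1, so 43 is invertible mod 126. The last nonzero row gives 14·126 − 41·43 = 1, so t = −41. So 43^(−1) ≡ −41 ≡ 85 (mod 126). Verify: 43 · 85 = 3655 ≡ 1 (mod 126). ✓

Final answer: 43^(−1) ≡ 85 (mod 126)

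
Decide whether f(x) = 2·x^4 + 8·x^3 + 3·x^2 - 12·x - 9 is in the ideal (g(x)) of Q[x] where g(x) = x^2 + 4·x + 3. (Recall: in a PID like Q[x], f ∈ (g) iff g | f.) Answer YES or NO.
YES

In Q[x] the ideal (g) consists of all multiples of g, so f ∈ (g) iff g | f, i.e. iff the remainder of f on division by g is 0. Divide f by g (g is monic, so eliminate the leading term of the running remainder at each step):
  leading term 2·x^4: subtract (2·x^2)·g(x) = 2·x^4 + 8·x^3 + 6·x^2, leaving -3·x^2 - 12·x - 9
  leading term -3·x^2: subtract (-3)·g(x) = -3·x^2 - 12·x - 9, leaving 0
The remainder is 0, so f(x) = g(x) · h(x) with h(x) = 2·x^2 - 3. Hence g | f, i.e. f ∈ (g).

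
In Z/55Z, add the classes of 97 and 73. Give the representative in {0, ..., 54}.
5

Reduce the summands first: 97 ≡ 42, 73 ≡ 18 (mod 55), so 97 + 73 ≡ 42 + 18 (mod 55). 42 + 18 = 60; 60 = 1·55 + 5, so (97 + 73) mod 55 = 5.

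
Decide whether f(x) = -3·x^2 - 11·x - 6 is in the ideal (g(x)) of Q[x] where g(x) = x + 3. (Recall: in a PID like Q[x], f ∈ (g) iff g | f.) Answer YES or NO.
YES

In Q[x] the ideal (g) consists of all multiples of g, so f ∈ (g) iff g | f, i.e. iff the remainder of f on division by g is 0. Divide f by g (g is monic, so eliminate the leading term of the running remainder at each step):
  leading term -3·x^2: subtract (-3·x)·g(x) = -3·x^2 - 9·x, leaving -2·x - 6
  leading term -2·x: subtract (-2)·g(x) = -2·x - 6, leaving 0
The remainder is 0, so f(x) = g(x) · h(x) with h(x) = -3·x - 2. Hence g | f, i.e. f ∈ (g).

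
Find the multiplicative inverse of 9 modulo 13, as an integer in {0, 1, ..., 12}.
9^(−1) ≡ 3 (mod 13)

Apply the extended Euclidean algorithm to (13, 9), tracking rows (r, s, t) with s·13 + t·9 = r. Each division r_prev = q·r_cur + r_new produces the new row as (previous row) − q·(current row):
  row A: (13, 1, 0)   [1·13 + 0·9 = 13]
  row B: (9, 0, 1)   [0·13 + 1·9 = 9]
  13 = 1·9 + 4   → row C = row A − 1·row B = (4, 1, −1)   [check: 1·13 − 1·9 = 4]
  9 = 2·4 + 1   → row D = row B − 2·row C = (1, −2, 3)   [check: −2·13 + 3·9 = 1]
  4 = 4·1 + 0   → remainder 0, stop. gcd = 1 (last nonzero row D).
The gcd is 1, so 9 is invertible mod 13. The last nonzero row gives −2·13 + 3·9 = 1, so t = 3. So 9^(−1) ≡ 3 (mod 13). Verify: 9 · 3 = 27 ≡ 1 (mod 13). ✓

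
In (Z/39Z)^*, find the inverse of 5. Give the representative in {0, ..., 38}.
Apply the extended Euclidean algorithm to (39, 5), tracking rows (r, s, t) with s·39 + t·5 = r. Each division r_prev = q·r_cur + r_new produces the new row as (previous row) − q·(current row):
  row A: (39, 1, 0)   [1·39 + 0·5 = 39]
  row B: (5, 0, 1)   [0·39 + 1·5 = 5]
  39 = 7·5 + 4   → row C = row A − 7·row B = (4, 1, −7)   [check: 1·39 − 7·5 = 4]
  5 = 1·4 + 1   → row D = row B − 1·row C = (1, −1, 8)   [check: −1·39 + 8·5 = 1]
  4 = 4·1 + 0   → remainder 0, stop. gcd = 1 (last nonzero row D).
The gcd is 1, so 5 is invertible mod 39. The last nonzero row gives −1·39 + 8·5 = 1, so t = 8. So 5^(−1) ≡ 8 (mod 39). Verify: 5 · 8 = 40 ≡ 1 (mod 39). ✓

Final answer: 5^(−1) ≡ 8 (mod 39)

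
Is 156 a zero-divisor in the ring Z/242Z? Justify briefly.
gcd(156, 242) = 2 > 1, so 156 is not a unit in Z/242Z. In Z/nZ every nonzero non-unit is a zero-divisor: explicitly, take b = 242/gcd = 121 ≠ 0 (mod 242); then 156·121 = 18876 = 78·242, i.e. 156·121 ≡ 0 (mod 242). So 156 is a zero-divisor.

Final answer: YES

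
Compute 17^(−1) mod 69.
Apply the extended Euclidean algorithm to (69, 17), tracking rows (r, s, t) with s·69 + t·17 = r. Each division r_prev = q·r_cur + r_new produces the new row as (previous row) − q·(current row):
  row A: (69, 1, 0)   [1·69 + 0·17 = 69]
  row B: (17, 0, 1)   [0·69 + 1·17 = 17]
  69 = 4·17 + 1   → row C = row A − 4·row B = (1, 1, −4)   [check: 1·69 − 4·17 = 1]
  17 = 17·1 + 0   → remainder 0, stop. gcd = 1 (last nonzero row C).
The gcd is 1, so 17 is invertible mod 69. The last nonzero row gives 1·69 − 4·17 = 1, so t = −4. So 17^(−1) ≡ −4 ≡ 65 (mod 69). Verify: 17 · 65 = 1105 ≡ 1 (mod 69). ✓

Final answer: 17^(−1) ≡ 65 (mod 69)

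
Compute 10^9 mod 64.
Use repeated squaring. Binary(9) = 1001. Walk through the bits of the exponent 9 left-to-right: at each bit after the leading one, square the running value, then multiply by 10 if the bit is 1 (always reducing mod 64):
  bit 1 = 1 (leading): start with 10.
  bit 2 = 0: square 10^2 = 100 ≡ 36 (mod 64).
  bit 3 = 0: square 36^2 = 1296 ≡ 16 (mod 64).
  bit 4 = 1: square 16^2 = 256 ≡ 0; bit is 1, so multiply 0·10 = 0 (mod 64).
Final value: 10^9 ≡ 0 (mod 64).

Final answer: 0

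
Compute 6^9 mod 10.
Use repeated squaring. Binary(9) = 1001. Walk through the bits of the exponent 9 left-to-right: at each bit after the leading one, square the running value, then multiply by 6 if the bit is 1 (always reducing mod 10):
  bit 1 = 1 (leading): start with 6.
  bit 2 = 0: square 6^2 = 36 ≡ 6 (mod 10).
  bit 3 = 0: square 6^2 = 36 ≡ 6 (mod 10).
  bit 4 = 1: square 6^2 = 36 ≡ 6; bit is 1, so multiply 6·6 = 36 ≡ 6 (mod 10).
Final value: 6^9 ≡ 6 (mod 10).

Final answer: 6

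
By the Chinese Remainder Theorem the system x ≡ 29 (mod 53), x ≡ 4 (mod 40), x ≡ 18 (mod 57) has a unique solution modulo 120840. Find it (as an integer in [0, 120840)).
The moduli 53, 40, 57 are pairwise coprime, so by the CRT there is a unique solution mod 53·40·57 = 120840.
Solve by successive substitution. Start with x ≡ 29 (mod 53).
  Combine with x ≡ 4 (mod 40): write x = 29 + 53·t and require 29 + 53·t ≡ 4 (mod 40), i.e. 53·t ≡ 4 − 29 ≡ 15 (mod 40). Since 53^(−1) ≡ 37 (mod 40) (53 ≡ 13 (mod 40)), t ≡ 37·15 ≡ 35 (mod 40). So x ≡ 29 + 53·35 = 1884 (mod 2120).
  Combine with x ≡ 18 (mod 57): write x = 1884 + 2120·t and require 1884 + 2120·t ≡ 18 (mod 57), i.e. 2120·t ≡ 18 − 1884 ≡ 15 (mod 57). Since 2120^(−1) ≡ 26 (mod 57) (2120 ≡ 11 (mod 57)), t ≡ 26·15 ≡ 48 (mod 57). So x ≡ 1884 + 2120·48 = 103644 (mod 120840).
Unique solution in [0, 120840): x = 103644.

Final answer: x ≡ 103644 (mod 120840); the representative in [0, 120840) is 103644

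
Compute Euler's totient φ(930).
φ(930) = 240

φ is multiplicative, with φ(p^e) = p^e − p^(e−1). Factorise 930 = 2 · 3 · 5 · 31. Then
  φ(930) = (2 − 1) · (3 − 1) · (5 − 1) · (31 − 1) = 1 · 2 · 4 · 30 = 240.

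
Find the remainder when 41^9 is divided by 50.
11

Use repeated squaring. Binary(9) = 1001. Walk through the bits of the exponent 9 left-to-right: at each bit after the leading one, square the running value, then multiply by 41 if the bit is 1 (always reducing mod 50):
  bit 1 = 1 (leading): start with 41.
  bit 2 = 0: square 41^2 = 1681 ≡ 31 (mod 50).
  bit 3 = 0: square 31^2 = 961 ≡ 11 (mod 50).
  bit 4 = 1: square 11^2 = 121 ≡ 21; bit is 1, so multiply 21·41 = 861 ≡ 11 (mod 50).
Final value: 41^9 ≡ 11 (mod 50).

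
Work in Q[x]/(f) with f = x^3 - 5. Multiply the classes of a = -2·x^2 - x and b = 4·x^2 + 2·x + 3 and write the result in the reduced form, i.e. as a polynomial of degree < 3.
First multiply in Q[x] without reducing: a · b = -8·x^4 - 8·x^3 - 8·x^2 - 3·x. Now divide by f(x) = x^3 - 5, eliminating the leading term at each step:
  leading term -8·x^4: subtract (-8·x)·f(x) = -8·x^4 + 40·x, leaving -8·x^3 - 8·x^2 - 43·x
  leading term -8·x^3: subtract (-8)·f(x) = 40 - 8·x^3, leaving -8·x^2 - 43·x - 40
The degree is now < 3, so this is the remainder. Hence a · b ≡ -8·x^2 - 43·x - 40 in Q[x]/(f).

Final answer: a · b ≡ -8·x^2 - 43·x - 40 (mod f(x))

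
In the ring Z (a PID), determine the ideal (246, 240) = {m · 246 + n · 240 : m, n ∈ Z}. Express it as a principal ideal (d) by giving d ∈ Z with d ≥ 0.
(246, 240) = (6); d = 6

In the PID Z, (a, b) is generated by gcd(a, b). Compute gcd(246, 240) with the extended Euclidean algorithm, tracking rows (r, s, t) with s·246 + t·240 = r:
  row A: (246, 1, 0)   [1·246 + 0·240 = 246]
  row B: (240, 0, 1)   [0·246 + 1·240 = 240]
  246 = 1·240 + 6   → row C = row A − 1·row B = (6, 1, −1)   [check: 1·246 − 1·240 = 6]
  240 = 40·6 + 0   → remainder 0, stop. gcd = 6 (last nonzero row C).
So gcd(246, 240) = 6, with Bézout identity 1·246 − 1·240 = 6. Containment (⊇): the Bézout identity exhibits 6 as an element of (246, 240), giving (6) ⊆ (246, 240). Containment (⊆): since 6 | 246 and 6 | 240 (246 = 6·41, 240 = 6·40), every Z-linear combination of 246 and 240 is divisible by 6, so (246, 240) ⊆ (6). Therefore (246, 240) = (6), d = 6.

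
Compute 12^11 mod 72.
0

Use repeated squaring. Binary(11) = 1011. Walk through the bits of the exponent 11 left-to-right: at each bit after the leading one, square the running value, then multiply by 12 if the bit is 1 (always reducing mod 72):
  bit 1 = 1 (leading): start with 12.
  bit 2 = 0: square 12^2 = 144 ≡ 0 (mod 72).
  bit 3 = 1: square 0^2 = 0; bit is 1, so multiply 0·12 = 0 (mod 72).
  bit 4 = 1: square 0^2 = 0; bit is 1, so multiply 0·12 = 0 (mod 72).
Final value: 12^11 ≡ 0 (mod 72).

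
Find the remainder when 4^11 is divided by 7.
Use repeated squaring. Binary(11) = 1011. Walk through the bits of the exponent 11 left-to-right: at each bit after the leading one, square the running value, then multiply by 4 if the bit is 1 (always reducing mod 7):
  bit 1 = 1 (leading): start with 4.
  bit 2 = 0: square 4^2 = 16 ≡ 2 (mod 7).
  bit 3 = 1: square 2^2 = 4; bit is 1, so multiply 4·4 = 16 ≡ 2 (mod 7).
  bit 4 = 1: square 2^2 = 4; bit is 1, so multiply 4·4 = 16 ≡ 2 (mod 7).
Final value: 4^11 ≡ 2 (mod 7).

Final answer: 2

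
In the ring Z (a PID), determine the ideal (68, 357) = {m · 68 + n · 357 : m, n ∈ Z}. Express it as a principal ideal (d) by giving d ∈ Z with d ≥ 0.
In the PID Z, (a, b) is generated by gcd(a, b). Compute gcd(357, 68) with the extended Euclidean algorithm, tracking rows (r, s, t) with s·357 + t·68 = r:
  row A: (357, 1, 0)   [1·357 + 0·68 = 357]
  row B: (68, 0, 1)   [0·357 + 1·68 = 68]
  357 = 5·68 + 17   → row C = row A − 5·row B = (17, 1, −5)   [check: 1·357 − 5·68 = 17]
  68 = 4·17 + 0   → remainder 0, stop. gcd = 17 (last nonzero row C).
So gcd(68, 357) = 17, with Bézout identity 1·357 − 5·68 = 17. Containment (⊇): the Bézout identity exhibits 17 as an element of (68, 357), giving (17) ⊆ (68, 357). Containment (⊆): since 17 | 68 and 17 | 357 (68 = 17·4, 357 = 17·21), every Z-linear combination of 68 and 357 is divisible by 17, so (68, 357) ⊆ (17). Therefore (68, 357) = (17), d = 17.

Final answer: (68, 357) = (17); d = 17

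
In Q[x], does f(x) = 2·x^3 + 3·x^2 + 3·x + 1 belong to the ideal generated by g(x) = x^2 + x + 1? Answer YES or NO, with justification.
In Q[x] the ideal (g) consists of all multiples of g, so f ∈ (g) iff g | f, i.e. iff the remainder of f on division by g is 0. Divide f by g (g is monic, so eliminate the leading term of the running remainder at each step):
  leading term 2·x^3: subtract (2·x)·g(x) = 2·x^3 + 2·x^2 + 2·x, leaving x^2 + x + 1
  leading term x^2: subtract (1)·g(x) = x^2 + x + 1, leaving 0
The remainder is 0, so f(x) = g(x) · h(x) with h(x) = 2·x + 1. Hence g | f, i.e. f ∈ (g).

Final answer: YES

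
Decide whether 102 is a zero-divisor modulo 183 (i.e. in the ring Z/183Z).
gcd(102, 183) = 3 > 1, so 102 is not a unit in Z/183Z. In Z/nZ every nonzero non-unit is a zero-divisor: explicitly, take b = 183/gcd = 61 ≠ 0 (mod 183); then 102·61 = 6222 = 34·183, i.e. 102·61 ≡ 0 (mod 183). So 102 is a zero-divisor.

Final answer: YES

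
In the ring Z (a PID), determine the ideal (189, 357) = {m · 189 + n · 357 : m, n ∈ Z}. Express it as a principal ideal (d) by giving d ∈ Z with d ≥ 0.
In the PID Z, (a, b) is generated by gcd(a, b). Compute gcd(357, 189) with the extended Euclidean algorithm, tracking rows (r, s, t) with s·357 + t·189 = r:
  row A: (357, 1, 0)   [1·357 + 0·189 = 357]
  row B: (189, 0, 1)   [0·357 + 1·189 = 189]
  357 = 1·189 + 168   → row C = row A − 1·row B = (168, 1, −1)   [check: 1·357 − 1·189 = 168]
  189 = 1·168 + 21   → row D = row B − 1·row C = (21, −1, 2)   [check: −1·357 + 2·189 = 21]
  168 = 8·21 + 0   → remainder 0, stop. gcd = 21 (last nonzero row D).
So gcd(189, 357) = 21, with Bézout identity −1·357 + 2·189 = 21. Containment (⊇): the Bézout identity exhibits 21 as an element of (189, 357), giving (21) ⊆ (189, 357). Containment (⊆): since 21 | 189 and 21 | 357 (189 = 21·9, 357 = 21·17), every Z-linear combination of 189 and 357 is divisible by 21, so (189, 357) ⊆ (21). Therefore (189, 357) = (21), d = 21.

Final answer: (189, 357) = (21); d = 21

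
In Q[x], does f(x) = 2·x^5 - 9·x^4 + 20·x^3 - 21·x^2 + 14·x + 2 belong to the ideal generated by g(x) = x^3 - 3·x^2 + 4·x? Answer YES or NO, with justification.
NO

In Q[x] the ideal (g) consists of all multiples of g, so f ∈ (g) iff g | f, i.e. iff the remainder of f on division by g is 0. Divide f by g (g is monic, so eliminate the leading term of the running remainder at each step):
  leading term 2·x^5: subtract (2·x^2)·g(x) = 2·x^5 - 6·x^4 + 8·x^3, leaving -3·x^4 + 12·x^3 - 21·x^2 + 14·x + 2
  leading term -3·x^4: subtract (-3·x)·g(x) = -3·x^4 + 9·x^3 - 12·x^2, leaving 3·x^3 - 9·x^2 + 14·x + 2
  leading term 3·x^3: subtract (3)·g(x) = 3·x^3 - 9·x^2 + 12·x, leaving 2·x + 2
The remainder r(x) = 2·x + 2 ≠ 0 (and deg r < deg g), so g ∤ f, i.e. f ∉ (g).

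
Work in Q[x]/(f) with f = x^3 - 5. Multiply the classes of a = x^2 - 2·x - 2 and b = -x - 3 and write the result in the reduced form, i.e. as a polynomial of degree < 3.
First multiply in Q[x] without reducing: a · b = -x^3 - x^2 + 8·x + 6. Now divide by f(x) = x^3 - 5, eliminating the leading term at each step:
  leading term -x^3: subtract (-1)·f(x) = 5 - x^3, leaving -x^2 + 8·x + 1
The degree is now < 3, so this is the remainder. Hence a · b ≡ -x^2 + 8·x + 1 in Q[x]/(f).

Final answer: a · b ≡ -x^2 + 8·x + 1 (mod f(x))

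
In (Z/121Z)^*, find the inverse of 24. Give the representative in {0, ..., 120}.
Apply the extended Euclidean algorithm to (121, 24), tracking rows (r, s, t) with s·121 + t·24 = r. Each division r_prev = q·r_cur + r_new produces the new row as (previous row) − q·(current row):
  row A: (121, 1, 0)   [1·121 + 0·24 = 121]
  row B: (24, 0, 1)   [0·121 + 1·24 = 24]
  121 = 5·24 + 1   → row C = row A − 5·row B = (1, 1, −5)   [check: 1·121 − 5·24 = 1]
  24 = 24·1 + 0   → remainder 0, stop. gcd = 1 (last nonzero row C).
The gcd is 1, so 24 is invertible mod 121. The last nonzero row gives 1·121 − 5·24 = 1, so t = −5. So 24^(−1) ≡ −5 ≡ 116 (mod 121). Verify: 24 · 116 = 2784 ≡ 1 (mod 121). ✓

Final answer: 24^(−1) ≡ 116 (mod 121)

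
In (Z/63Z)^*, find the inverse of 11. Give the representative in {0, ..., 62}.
Apply the extended Euclidean algorithm to (63, 11), tracking rows (r, s, t) with s·63 + t·11 = r. Each division r_prev = q·r_cur + r_new produces the new row as (previous row) − q·(current row):
  row A: (63, 1, 0)   [1·63 + 0·11 = 63]
  row B: (11, 0, 1)   [0·63 + 1·11 = 11]
  63 = 5·11 + 8   → row C = row A − 5·row B = (8, 1, −5)   [check: 1·63 − 5·11 = 8]
  11 = 1·8 + 3   → row D = row B − 1·row C = (3, −1, 6)   [check: −1·63 + 6·11 = 3]
  8 = 2·3 + 2   → row E = row C − 2·row D = (2, 3, −17)   [check: 3·63 − 17·11 = 2]
  3 = 1·2 + 1   → row F = row D − 1·row E = (1, −4, 23)   [check: −4·63 + 23·11 = 1]
  2 = 2·1 + 0   → remainder 0, stop. gcd = 1 (last nonzero row F).
The gcd is 1, so 11 is invertible mod 63. The last nonzero row gives −4·63 + 23·11 = 1, so t = 23. So 11^(−1) ≡ 23 (mod 63). Verify: 11 · 23 = 253 ≡ 1 (mod 63). ✓

Final answer: 11^(−1) ≡ 23 (mod 63)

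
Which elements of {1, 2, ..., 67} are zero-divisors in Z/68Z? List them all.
An element a ∈ Z/68Z (with a ≠ 0) is a zero-divisor iff gcd(a, 68) > 1 (because a is a unit precisely when gcd(a, n) = 1, and in Z/nZ every nonzero, non-unit element is a zero-divisor). Scan a = 1, ..., 67 and keep those with gcd(a, 68) > 1:
  gcd(2, 68) = 2, gcd(4, 68) = 4, gcd(6, 68) = 2, gcd(8, 68) = 4, gcd(10, 68) = 2, gcd(12, 68) = 4, gcd(14, 68) = 2, gcd(16, 68) = 4, gcd(17, 68) = 17, gcd(18, 68) = 2, gcd(20, 68) = 4, gcd(22, 68) = 2, gcd(24, 68) = 4, gcd(26, 68) = 2, gcd(28, 68) = 4, gcd(30, 68) = 2, gcd(32, 68) = 4, gcd(34, 68) = 34, gcd(36, 68) = 4, gcd(38, 68) = 2, gcd(40, 68) = 4, gcd(42, 68) = 2, gcd(44, 68) = 4, gcd(46, 68) = 2, gcd(48, 68) = 4, gcd(50, 68) = 2, gcd(51, 68) = 17, gcd(52, 68) = 4, gcd(54, 68) = 2, gcd(56, 68) = 4, gcd(58, 68) = 2, gcd(60, 68) = 4, gcd(62, 68) = 2, gcd(64, 68) = 4, gcd(66, 68) = 2.
All other a ∈ {1, ..., 67} have gcd(a, 68) = 1 and are units. So the nonzero zero-divisors are exactly the 35 values of a appearing in this scan.

Final answer: nonzero zero-divisors of Z/68Z = {2, 4, 6, 8, 10, 12, 14, 16, 17, 18, 20, 22, 24, 26, 28, 30, 32, 34, 36, 38, 40, 42, 44, 46, 48, 50, 51, 52, 54, 56, 58, 60, 62, 64, 66}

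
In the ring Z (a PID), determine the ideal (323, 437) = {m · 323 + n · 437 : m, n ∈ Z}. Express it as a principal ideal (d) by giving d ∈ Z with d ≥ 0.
(323, 437) = (19); d = 19

In the PID Z, (a, b) is generated by gcd(a, b). Compute gcd(437, 323) with the extended Euclidean algorithm, tracking rows (r, s, t) with s·437 + t·323 = r:
  row A: (437, 1, 0)   [1·437 + 0·323 = 437]
  row B: (323, 0, 1)   [0·437 + 1·323 = 323]
  437 = 1·323 + 114   → row C = row A − 1·row B = (114, 1, −1)   [check: 1·437 − 1·323 = 114]
  323 = 2·114 + 95   → row D = row B − 2·row C = (95, −2, 3)   [check: −2·437 + 3·323 = 95]
  114 = 1·95 + 19   → row E = row C − 1·row D = (19, 3, −4)   [check: 3·437 − 4·323 = 19]
  95 = 5·19 + 0   → remainder 0, stop. gcd = 19 (last nonzero row E).
So gcd(323, 437) = 19, with Bézout identity 3·437 − 4·323 = 19. Containment (⊇): the Bézout identity exhibits 19 as an element of (323, 437), giving (19) ⊆ (323, 437). Containment (⊆): since 19 | 323 and 19 | 437 (323 = 19·17, 437 = 19·23), every Z-linear combination of 323 and 437 is divisible by 19, so (323, 437) ⊆ (19). Therefore (323, 437) = (19), d = 19.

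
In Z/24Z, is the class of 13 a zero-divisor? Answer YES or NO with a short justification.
NO

gcd(13, 24) = 1, so 13 is a unit in Z/24Z (it has a multiplicative inverse). A unit cannot be a zero-divisor: if 13·b ≡ 0 then multiplying both sides by 13^(−1) gives b ≡ 0. So 13 is not a zero-divisor.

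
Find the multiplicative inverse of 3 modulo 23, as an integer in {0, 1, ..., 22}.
Apply the extended Euclidean algorithm to (23, 3), tracking rows (r, s, t) with s·23 + t·3 = r. Each division r_prev = q·r_cur + r_new produces the new row as (previous row) − q·(current row):
  row A: (23, 1, 0)   [1·23 + 0·3 = 23]
  row B: (3, 0, 1)   [0·23 + 1·3 = 3]
  23 = 7·3 + 2   → row C = row A − 7·row B = (2, 1, −7)   [check: 1·23 − 7·3 = 2]
  3 = 1·2 + 1   → row D = row B − 1·row C = (1, −1, 8)   [check: −1·23 + 8·3 = 1]
  2 = 2·1 + 0   → remainder 0, stop. gcd = 1 (last nonzero row D).
The gcd is 1, so 3 is invertible mod 23. The last nonzero row gives −1·23 + 8·3 = 1, so t = 8. So 3^(−1) ≡ 8 (mod 23). Verify: 3 · 8 = 24 ≡ 1 (mod 23). ✓

Final answer: 3^(−1) ≡ 8 (mod 23)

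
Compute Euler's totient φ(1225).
φ(1225) = 840

φ is multiplicative, with φ(p^e) = p^e − p^(e−1). Factorise 1225 = 5^2 · 7^2. Then
  φ(1225) = (5^2 − 5^1) · (7^2 − 7^1) = 20 · 42 = 840.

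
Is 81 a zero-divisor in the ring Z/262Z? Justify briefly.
gcd(81, 262) = 1, so 81 is a unit in Z/262Z (it has a multiplicative inverse). A unit cannot be a zero-divisor: if 81·b ≡ 0 then multiplying both sides by 81^(−1) gives b ≡ 0. So 81 is not a zero-divisor.

Final answer: NO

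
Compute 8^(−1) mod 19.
8^(−1) ≡ 12 (mod 19)

Apply the extended Euclidean algorithm to (19, 8), tracking rows (r, s, t) with s·19 + t·8 = r. Each division r_prev = q·r_cur + r_new produces the new row as (previous row) − q·(current row):
  row A: (19, 1, 0)   [1·19 + 0·8 = 19]
  row B: (8, 0, 1)   [0·19 + 1·8 = 8]
  19 = 2·8 + 3   → row C = row A − 2·row B = (3, 1, −2)   [check: 1·19 − 2·8 = 3]
  8 = 2·3 + 2   → row D = row B − 2·row C = (2, −2, 5)   [check: −2·19 + 5·8 = 2]
  3 = 1·2 + 1   → row E = row C − 1·row D = (1, 3, −7)   [check: 3·19 − 7·8 = 1]
  2 = 2·1 + 0   → remainder 0, stop. gcd = 1 (last nonzero row E).
The gcd is 1, so 8 is invertible mod 19. The last nonzero row gives 3·19 − 7·8 = 1, so t = −7. So 8^(−1) ≡ −7 ≡ 12 (mod 19). Verify: 8 · 12 = 96 ≡ 1 (mod 19). ✓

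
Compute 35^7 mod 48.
11

Use repeated squaring. Binary(7) = 111. Walk through the bits of the exponent 7 left-to-right: at each bit after the leading one, square the running value, then multiply by 35 if the bit is 1 (always reducing mod 48):
  bit 1 = 1 (leading): start with 35.
  bit 2 = 1: square 35^2 = 1225 ≡ 25; bit is 1, so multiply 25·35 = 875 ≡ 11 (mod 48).
  bit 3 = 1: square 11^2 = 121 ≡ 25; bit is 1, so multiply 25·35 = 875 ≡ 11 (mod 48).
Final value: 35^7 ≡ 11 (mod 48).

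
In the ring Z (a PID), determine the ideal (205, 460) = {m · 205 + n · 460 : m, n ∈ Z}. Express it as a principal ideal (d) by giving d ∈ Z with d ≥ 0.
In the PID Z, (a, b) is generated by gcd(a, b). Compute gcd(460, 205) with the extended Euclidean algorithm, tracking rows (r, s, t) with s·460 + t·205 = r:
  row A: (460, 1, 0)   [1·460 + 0·205 = 460]
  row B: (205, 0, 1)   [0·460 + 1·205 = 205]
  460 = 2·205 + 50   → row C = row A − 2·row B = (50, 1, −2)   [check: 1·460 − 2·205 = 50]
  205 = 4·50 + 5   → row D = row B − 4·row C = (5, −4, 9)   [check: −4·460 + 9·205 = 5]
  50 = 10·5 + 0   → remainder 0, stop. gcd = 5 (last nonzero row D).
So gcd(205, 460) = 5, with Bézout identity −4·460 + 9·205 = 5. Containment (⊇): the Bézout identity exhibits 5 as an element of (205, 460), giving (5) ⊆ (205, 460). Containment (⊆): since 5 | 205 and 5 | 460 (205 = 5·41, 460 = 5·92), every Z-linear combination of 205 and 460 is divisible by 5, so (205, 460) ⊆ (5). Therefore (205, 460) = (5), d = 5.

Final answer: (205, 460) = (5); d = 5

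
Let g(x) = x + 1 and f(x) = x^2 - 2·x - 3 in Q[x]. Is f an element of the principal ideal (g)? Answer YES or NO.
In Q[x] the ideal (g) consists of all multiples of g, so f ∈ (g) iff g | f, i.e. iff the remainder of f on division by g is 0. Divide f by g (g is monic, so eliminate the leading term of the running remainder at each step):
  leading term x^2: subtract (x)·g(x) = x^2 + x, leaving -3·x - 3
  leading term -3·x: subtract (-3)·g(x) = -3·x - 3, leaving 0
The remainder is 0, so f(x) = g(x) · h(x) with h(x) = x - 3. Hence g | f, i.e. f ∈ (g).

Final answer: YES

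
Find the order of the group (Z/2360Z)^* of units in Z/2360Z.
|(Z/2360Z)^*| = 928

(Z/2360Z)^* consists of the classes a with gcd(a, 2360) = 1, so its order is φ(2360). φ is multiplicative, with φ(p^e) = p^e − p^(e−1). Factorise 2360 = 2^3 · 5 · 59. Then
  φ(2360) = (2^3 − 2^2) · (5 − 1) · (59 − 1) = 4 · 4 · 58 = 928.
Thus |(Z/2360Z)^*| = 928.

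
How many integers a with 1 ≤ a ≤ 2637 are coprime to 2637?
The number of a ∈ {1, ..., 2637} with gcd(a, 2637) = 1 is by definition Euler's totient φ(2637). φ is multiplicative, with φ(p^e) = p^e − p^(e−1). Factorise 2637 = 3^2 · 293. Then
  φ(2637) = (3^2 − 3^1) · (293 − 1) = 6 · 292 = 1752.
So there are 1752 such integers.

Final answer: 1752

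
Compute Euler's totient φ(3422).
φ(3422) = 1624

φ is multiplicative, with φ(p^e) = p^e − p^(e−1). Factorise 3422 = 2 · 29 · 59. Then
  φ(3422) = (2 − 1) · (29 − 1) · (59 − 1) = 1 · 28 · 58 = 1624.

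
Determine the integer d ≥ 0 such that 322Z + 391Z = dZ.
(322, 391) = (23); d = 23

In the PID Z, (a, b) is generated by gcd(a, b). Compute gcd(391, 322) with the extended Euclidean algorithm, tracking rows (r, s, t) with s·391 + t·322 = r:
  row A: (391, 1, 0)   [1·391 + 0·322 = 391]
  row B: (322, 0, 1)   [0·391 + 1·322 = 322]
  391 = 1·322 + 69   → row C = row A − 1·row B = (69, 1, −1)   [check: 1·391 − 1·322 = 69]
  322 = 4·69 + 46   → row D = row B − 4·row C = (46, −4, 5)   [check: −4·391 + 5·322 = 46]
  69 = 1·46 + 23   → row E = row C − 1·row D = (23, 5, −6)   [check: 5·391 − 6·322 = 23]
  46 = 2·23 + 0   → remainder 0, stop. gcd = 23 (last nonzero row E).
So gcd(322, 391) = 23, with Bézout identity 5·391 − 6·322 = 23. Containment (⊇): the Bézout identity exhibits 23 as an element of (322, 391), giving (23) ⊆ (322, 391). Containment (⊆): since 23 | 322 and 23 | 391 (322 = 23·14, 391 = 23·17), every Z-linear combination of 322 and 391 is divisible by 23, so (322, 391) ⊆ (23). Therefore (322, 391) = (23), d = 23.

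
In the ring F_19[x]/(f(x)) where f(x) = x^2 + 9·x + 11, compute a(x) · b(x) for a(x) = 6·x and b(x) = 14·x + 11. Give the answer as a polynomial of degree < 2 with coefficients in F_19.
a · b ≡ 13·x + 7 (mod f(x))

Multiply as integer polynomials: a · b = 84·x^2 + 66·x. Reducing coefficients mod 19: a · b ≡ 8·x^2 + 9·x. Now divide by f(x) = x^2 + 9·x + 11 in F_19[x], eliminating the leading term at each step:
  leading term 8·x^2: subtract (8)·f(x) = 8·x^2 + 15·x + 12, leaving 13·x + 7 (coefficients mod 19)
The degree is now < 2, so this is the remainder. Hence a · b ≡ 13·x + 7 in F_19[x]/(f).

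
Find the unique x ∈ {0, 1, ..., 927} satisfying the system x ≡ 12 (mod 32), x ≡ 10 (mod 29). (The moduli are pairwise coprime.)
x ≡ 300 (mod 928); the representative in [0, 928) is 300

The moduli 32, 29 are pairwise coprime, so by the CRT there is a unique solution mod 32·29 = 928.
Solve by successive substitution. Start with x ≡ 12 (mod 32).
  Combine with x ≡ 10 (mod 29): write x = 12 + 32·t and require 12 + 32·t ≡ 10 (mod 29), i.e. 32·t ≡ 10 − 12 ≡ 27 (mod 29). Since 32^(−1) ≡ 10 (mod 29) (32 ≡ 3 (mod 29)), t ≡ 10·27 ≡ 9 (mod 29). So x ≡ 12 + 32·9 = 300 (mod 928).
Unique solution in [0, 928): x = 300.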